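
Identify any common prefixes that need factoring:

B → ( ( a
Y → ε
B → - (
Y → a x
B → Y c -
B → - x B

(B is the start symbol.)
Left-factoring is needed when two productions for the same non-terminal
share a common prefix on the right-hand side.

Productions for B:
  B → ( ( a
  B → - (
  B → Y c -
  B → - x B
Productions for Y:
  Y → ε
  Y → a x

Found common prefix '-' in productions for B

Answer: Yes, B has productions with common prefix '-'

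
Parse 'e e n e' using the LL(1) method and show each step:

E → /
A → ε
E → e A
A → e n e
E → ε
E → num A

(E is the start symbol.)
LL(1) parsing maintains a stack (initially the start symbol over $) and the input. At each step: if the stack top is a terminal, match it against the current input token; if it is a non-terminal N, replace it with the RHS of M[N, lookahead] (the unique production whose predict set contains the lookahead).

Stack is shown with the top on the left.

Stack    Input      Action
--------------------------
E $      e e n e $  output E → e A
e A $    e e n e $  match 'e'
A $      e n e $    output A → e n e
e n e $  e n e $    match 'e'
n e $    n e $      match 'n'
e $      e $        match 'e'
$        $          accept

The string is accepted.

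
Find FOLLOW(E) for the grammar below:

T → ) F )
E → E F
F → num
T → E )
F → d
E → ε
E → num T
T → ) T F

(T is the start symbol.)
{ ')', 'd', 'num' }

To compute FOLLOW(E), find every occurrence of E on a right-hand side N → α E β: add FIRST(β) \ {ε}, and if β is empty or nullable also add FOLLOW(N). Iterate to a fixed point.

In E → E F: E is followed by F, add FIRST(F) \ {ε} = { 'd', 'num' }
In T → E ): E is followed by ')', add FIRST(')') \ {ε} = { ')' }

Taking the union: FOLLOW(E) = { ')', 'd', 'num' }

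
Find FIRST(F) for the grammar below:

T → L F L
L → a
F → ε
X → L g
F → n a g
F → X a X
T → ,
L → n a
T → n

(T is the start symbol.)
{ 'a', 'n', ε }

To compute FIRST(F), examine every production with F on the left-hand side, reading each right-hand side left to right until a non-nullable symbol is reached.

FIRST sets of the other non-terminals involved (by the same procedure, iterated to a fixed point):
  FIRST(X) = { 'a', 'n' }

From F → ε:
  - ε-production, so ε ∈ FIRST(F)
From F → n a g:
  - n is a terminal: add 'n' and stop
From F → X a X:
  - X is a non-terminal: add FIRST(X) \ {ε} = { 'a', 'n' }
    X is not nullable, so stop

Collecting: FIRST(F) = { 'a', 'n', ε }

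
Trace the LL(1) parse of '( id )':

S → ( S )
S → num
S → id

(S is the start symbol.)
LL(1) parsing maintains a stack (initially the start symbol over $) and the input. At each step: if the stack top is a terminal, match it against the current input token; if it is a non-terminal N, replace it with the RHS of M[N, lookahead] (the unique production whose predict set contains the lookahead).

Stack is shown with the top on the left.

Stack    Input     Action
-------------------------
S $      ( id ) $  output S → ( S )
( S ) $  ( id ) $  match '('
S ) $    id ) $    output S → id
id ) $   id ) $    match 'id'
) $      ) $       match ')'
$        $         accept

The string is accepted.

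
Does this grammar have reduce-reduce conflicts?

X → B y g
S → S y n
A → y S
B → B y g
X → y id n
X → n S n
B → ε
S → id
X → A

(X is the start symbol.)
A reduce-reduce conflict occurs when an LR(0) state has two complete items [A → α .] and [B → β .] — both call for a reduction, and with no lookahead the parser cannot choose between them.

Augment with X' → X and build the canonical LR(0) collection (I0 = CLOSURE({[X' → . X]}), then GOTO on every symbol after a dot until no new states appear). It has 16 states:
  I0: { [A → . y S], [B → . B y g], [B → .], [X → . A], [X → . B y g], [X → . n S n], [X → . y id n], [X' → . X] }  — shift, reduce
  I1: { [X → A .] }  — reduce
  I2: { [B → B . y g], [X → B . y g] }  — shift
  I3: { [X' → X .] }  — accept
  I4: { [S → . S y n], [S → . id], [X → n . S n] }  — shift
  I5: { [A → y . S], [S → . S y n], [S → . id], [X → y . id n] }  — shift
  I6: { [A → y S .], [S → S . y n] }  — shift, reduce
  I7: { [S → id .], [X → y id . n] }  — shift, reduce
  I8: { [X → y id n .] }  — reduce
  I9: { [S → S y . n] }  — shift
  I10: { [S → S y n .] }  — reduce
  I11: { [S → S . y n], [X → n S . n] }  — shift
  I12: { [S → id .] }  — reduce
  I13: { [X → n S n .] }  — reduce
  I14: { [B → B y . g], [X → B y . g] }  — shift
  I15: { [B → B y g .], [X → B y g .] }  — 2 reduces

I15 contains complete items [B → B y g .], [X → B y g .] — reduce-reduce conflict.

Answer: Yes — I15: [B → B y g .] vs [X → B y g .]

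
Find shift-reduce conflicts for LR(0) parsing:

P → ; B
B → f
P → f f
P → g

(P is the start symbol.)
A shift-reduce conflict occurs when an LR(0) state has both:
  - a complete (reduce) item [A → α .] (dot at the end), and
  - a shift item [B → β . c γ] (dot before a terminal).

Augment with P' → P and build the canonical LR(0) collection (I0 = CLOSURE({[P' → . P]}), then GOTO on every symbol after a dot until no new states appear). It has 8 states:
  I0: { [P → . ; B], [P → . f f], [P → . g], [P' → . P] }  — shift
  I1: { [B → . f], [P → ; . B] }  — shift
  I2: { [P' → P .] }  — accept
  I3: { [P → f . f] }  — shift
  I4: { [P → g .] }  — reduce
  I5: { [P → f f .] }  — reduce
  I6: { [P → ; B .] }  — reduce
  I7: { [B → f .] }  — reduce

No state contains both a complete item and a shift item.

Answer: No shift-reduce conflicts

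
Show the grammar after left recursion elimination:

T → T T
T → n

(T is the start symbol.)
T is directly left-recursive. The standard transformation for
  A → A α₁ | ... | A α_m | β₁ | ... | β_n
is
  A  → β₁ A' | ... | β_n A'
  A' → α₁ A' | ... | α_m A' | ε

T → n becomes T → n T'
T → T T becomes T' → T T'
Add T' → ε

Resulting grammar:
T → n T'
T' → T T'
T' → ε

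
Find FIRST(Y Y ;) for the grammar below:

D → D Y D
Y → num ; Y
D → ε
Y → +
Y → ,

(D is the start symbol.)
{ '+', ',', 'num' }

FIRST sets of the non-terminals involved (from the grammar, by fixed-point iteration):
  FIRST(Y) = { '+', ',', 'num' }

To compute FIRST(Y Y ;), process the symbols left to right:
Symbol Y is a non-terminal. Add FIRST(Y) \ {ε} = { '+', ',', 'num' }
Y is not nullable (ε ∉ FIRST(Y)), so stop here.
FIRST(Y Y ;) = { '+', ',', 'num' }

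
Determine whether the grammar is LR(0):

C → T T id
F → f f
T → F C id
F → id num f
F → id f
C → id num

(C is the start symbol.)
A grammar is LR(0) if no state in the canonical LR(0) collection has:
  - both a shift item (dot before a terminal) and a complete item (shift-reduce conflict), or
  - two or more complete items (reduce-reduce conflict; the accept item [C' → C .] counts as a complete item here).

Augment with C' → C and build the canonical LR(0) collection (I0 = CLOSURE({[C' → . C]}), then GOTO on every symbol after a dot until no new states appear). It has 16 states:
  I0: { [C → . T T id], [C → . id num], [C' → . C], [F → . f f], [F → . id f], [F → . id num f], [T → . F C id] }  — shift
  I1: { [C' → C .] }  — accept
  I2: { [C → . T T id], [C → . id num], [F → . f f], [F → . id f], [F → . id num f], [T → . F C id], [T → F . C id] }  — shift
  I3: { [C → T . T id], [F → . f f], [F → . id f], [F → . id num f], [T → . F C id] }  — shift
  I4: { [F → f . f] }  — shift
  I5: { [C → id . num], [F → id . f], [F → id . num f] }  — shift
  I6: { [F → id f .] }  — reduce
  I7: { [C → id num .], [F → id num . f] }  — shift, reduce
  I8: { [F → id num f .] }  — reduce
  I9: { [F → f f .] }  — reduce
  I10: { [C → T T . id] }  — shift
  I11: { [F → id . f], [F → id . num f] }  — shift
  I12: { [F → id num . f] }  — shift
  I13: { [C → T T id .] }  — reduce
  I14: { [T → F C . id] }  — shift
  I15: { [T → F C id .] }  — reduce

Conflict in state I7:
  Shift-reduce conflict between [C → id num .] and [F → id num . f]
So the grammar is NOT LR(0).

Answer: No. Shift-reduce conflict between [C → id num .] and [F → id num . f]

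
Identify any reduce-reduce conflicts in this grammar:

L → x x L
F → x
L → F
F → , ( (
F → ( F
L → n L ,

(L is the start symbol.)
Augment with L' → L and build the canonical LR(0) collection (I0 = CLOSURE({[L' → . L]}), then GOTO on every symbol after a dot until no new states appear). It has 15 states:
  I0: { [F → . ( F], [F → . , ( (], [F → . x], [L → . F], [L → . n L ,], [L → . x x L], [L' → . L] }  — shift
  I1: { [F → ( . F], [F → . ( F], [F → . , ( (], [F → . x] }  — shift
  I2: { [F → , . ( (] }  — shift
  I3: { [L → F .] }  — reduce
  I4: { [L' → L .] }  — accept
  I5: { [F → . ( F], [F → . , ( (], [F → . x], [L → . F], [L → . n L ,], [L → . x x L], [L → n . L ,] }  — shift
  I6: { [F → x .], [L → x . x L] }  — shift, reduce
  I7: { [F → . ( F], [F → . , ( (], [F → . x], [L → . F], [L → . n L ,], [L → . x x L], [L → x x . L] }  — shift
  I8: { [L → x x L .] }  — reduce
  I9: { [L → n L . ,] }  — shift
  I10: { [L → n L , .] }  — reduce
  I11: { [F → , ( . (] }  — shift
  I12: { [F → , ( ( .] }  — reduce
  I13: { [F → ( F .] }  — reduce
  I14: { [F → x .] }  — reduce

No state contains more than one complete item.

Answer: No reduce-reduce conflicts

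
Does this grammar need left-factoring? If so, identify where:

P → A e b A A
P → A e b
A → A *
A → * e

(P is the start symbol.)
Yes, P has productions with common prefix 'A e b'

Left-factoring is needed when two productions for the same non-terminal
share a common prefix on the right-hand side.

Productions for P:
  P → A e b A A
  P → A e b
Productions for A:
  A → A *
  A → * e

Found common prefix 'A e b' in productions for P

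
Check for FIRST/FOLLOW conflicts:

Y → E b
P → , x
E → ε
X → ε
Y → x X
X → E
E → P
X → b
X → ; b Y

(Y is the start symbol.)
Nullable non-terminals: E, X.
FIRST sets used below: FIRST(P) = { ',' }, FIRST(E) = { ',', ε }

E: nullable alternative(s) E → ε; FOLLOW(E) = { $, 'b' }
  E → ε: FIRST \ {ε} = { } — this is the only nullable alternative, skip
  E → P: FIRST \ {ε} = { ',' } — disjoint from FOLLOW(E)

X: nullable alternative(s) X → ε, X → E; FOLLOW(X) = { $ }
  X → ε: FIRST \ {ε} = { } — disjoint from FOLLOW(X)
  X → E: FIRST \ {ε} = { ',' } — disjoint from FOLLOW(X)
  X → b: FIRST \ {ε} = { 'b' } — disjoint from FOLLOW(X)
  X → ; b Y: FIRST \ {ε} = { ';' } — disjoint from FOLLOW(X)

P, Y have no nullable alternative, so no FIRST/FOLLOW check is needed there.

No FIRST/FOLLOW conflicts found.

Answer: No FIRST/FOLLOW conflicts.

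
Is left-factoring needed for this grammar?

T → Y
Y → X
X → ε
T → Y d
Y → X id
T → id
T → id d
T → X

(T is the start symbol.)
Yes, T has productions with common prefix 'Y'; T has productions with common prefix 'id'; Y has productions with common prefix 'X'

Left-factoring is needed when two productions for the same non-terminal
share a common prefix on the right-hand side.

Productions for T:
  T → Y
  T → Y d
  T → id
  T → id d
  T → X
Productions for Y:
  Y → X
  Y → X id

Found common prefix 'Y' in productions for T
Found common prefix 'id' in productions for T
Found common prefix 'X' in productions for Y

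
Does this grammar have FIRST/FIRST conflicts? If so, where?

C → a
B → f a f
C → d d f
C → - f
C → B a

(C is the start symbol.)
FIRST sets of the non-terminals at (or reachable through a nullable prefix from) the front of some alternative:
  FIRST(B) = { 'f' }

Productions for C:
  C → a: FIRST = { 'a' }
  C → d d f: FIRST = { 'd' }
  C → - f: FIRST = { '-' }
  C → B a: FIRST = { 'f' }
B has only one production, so no FIRST/FIRST conflict is possible there.

All alternatives of each non-terminal have pairwise disjoint FIRST sets.

Answer: No FIRST/FIRST conflicts.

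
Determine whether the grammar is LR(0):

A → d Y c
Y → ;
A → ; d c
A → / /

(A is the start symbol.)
A grammar is LR(0) if no state in the canonical LR(0) collection has:
  - both a shift item (dot before a terminal) and a complete item (shift-reduce conflict), or
  - two or more complete items (reduce-reduce conflict; the accept item [A' → A .] counts as a complete item here).

Augment with A' → A and build the canonical LR(0) collection (I0 = CLOSURE({[A' → . A]}), then GOTO on every symbol after a dot until no new states appear). It has 11 states:
  I0: { [A → . / /], [A → . ; d c], [A → . d Y c], [A' → . A] }  — shift
  I1: { [A → / . /] }  — shift
  I2: { [A → ; . d c] }  — shift
  I3: { [A' → A .] }  — accept
  I4: { [A → d . Y c], [Y → . ;] }  — shift
  I5: { [Y → ; .] }  — reduce
  I6: { [A → d Y . c] }  — shift
  I7: { [A → d Y c .] }  — reduce
  I8: { [A → ; d . c] }  — shift
  I9: { [A → ; d c .] }  — reduce
  I10: { [A → / / .] }  — reduce

Every state is either a pure shift/goto state or contains exactly one complete item and nothing to shift — no conflicts. The grammar is LR(0).

Answer: Yes, the grammar is LR(0)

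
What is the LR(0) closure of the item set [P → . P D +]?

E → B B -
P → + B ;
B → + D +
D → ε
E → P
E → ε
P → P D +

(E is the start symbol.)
{ [P → . + B ;], [P → . P D +] }

Start with: [P → . P D +]
  [P → . P D +] has the dot before P: add [P → . + B ;]
No further items can be added.

CLOSURE = { [P → . + B ;], [P → . P D +] }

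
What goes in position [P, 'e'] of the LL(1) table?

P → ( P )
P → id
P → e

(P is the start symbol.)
To find M[P, 'e'], we find productions for P where 'e' is in the predict set (PREDICT(N → α) = (FIRST(α) \ {ε}) ∪ (FOLLOW(N) if α ⇒* ε)).

P → ( P ): PREDICT = { '(' }
P → id: PREDICT = { 'id' }
P → e: PREDICT = { 'e' }
  'e' is in predict set, so this production goes in M[P, 'e']

M[P, 'e'] = P → e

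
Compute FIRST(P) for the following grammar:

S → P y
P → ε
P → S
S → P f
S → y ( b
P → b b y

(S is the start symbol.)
{ 'b', 'f', 'y', ε }

FIRST sets of the other non-terminals involved (by the same procedure, iterated to a fixed point):
  FIRST(S) = { 'b', 'f', 'y' }

From P → ε:
  - ε-production, so ε ∈ FIRST(P)
From P → S:
  - S is a non-terminal: add FIRST(S) \ {ε} = { 'b', 'f', 'y' }
    S is not nullable, so stop
From P → b b y:
  - b is a terminal: add 'b' and stop

Collecting: FIRST(P) = { 'b', 'f', 'y', ε }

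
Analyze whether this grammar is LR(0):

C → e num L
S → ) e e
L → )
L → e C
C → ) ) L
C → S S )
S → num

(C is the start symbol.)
A grammar is LR(0) if no state in the canonical LR(0) collection has:
  - both a shift item (dot before a terminal) and a complete item (shift-reduce conflict), or
  - two or more complete items (reduce-reduce conflict; the accept item [C' → C .] counts as a complete item here).

Augment with C' → C and build the canonical LR(0) collection (I0 = CLOSURE({[C' → . C]}), then GOTO on every symbol after a dot until no new states appear). It has 18 states:
  I0: { [C → . ) ) L], [C → . S S )], [C → . e num L], [C' → . C], [S → . ) e e], [S → . num] }  — shift
  I1: { [C → ) . ) L], [S → ) . e e] }  — shift
  I2: { [C' → C .] }  — accept
  I3: { [C → S . S )], [S → . ) e e], [S → . num] }  — shift
  I4: { [C → e . num L] }  — shift
  I5: { [S → num .] }  — reduce
  I6: { [C → e num . L], [L → . )], [L → . e C] }  — shift
  I7: { [L → ) .] }  — reduce
  I8: { [C → e num L .] }  — reduce
  I9: { [C → . ) ) L], [C → . S S )], [C → . e num L], [L → e . C], [S → . ) e e], [S → . num] }  — shift
  I10: { [L → e C .] }  — reduce
  I11: { [S → ) . e e] }  — shift
  I12: { [C → S S . )] }  — shift
  I13: { [C → S S ) .] }  — reduce
  I14: { [S → ) e . e] }  — shift
  I15: { [S → ) e e .] }  — reduce
  I16: { [C → ) ) . L], [L → . )], [L → . e C] }  — shift
  I17: { [C → ) ) L .] }  — reduce

Every state is either a pure shift/goto state or contains exactly one complete item and nothing to shift — no conflicts. The grammar is LR(0).

Answer: Yes, the grammar is LR(0)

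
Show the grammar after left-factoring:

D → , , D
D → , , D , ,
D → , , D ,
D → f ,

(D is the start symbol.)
D → , , D D'
D' → ε
D' → , D''
D'' → ,
D'' → ε
D → f ,

Left-factoring transforms A → αβ₁ | αβ₂ into A → αA' and A' → β₁ | β₂
(α is the longest common prefix among the alternatives). Repeat until
no nonterminal has two alternatives with a common prefix.

Round 1: D has alternatives sharing prefix ', , D'. Introduce D': D → , , D D'
  Add: D' → ε
  Add: D' → , ,
  Add: D' → ,

Round 2: D' has alternatives sharing prefix ','. Introduce D'': D' → , D''
  Add: D'' → ,
  Add: D'' → ε

No remaining common prefixes — done.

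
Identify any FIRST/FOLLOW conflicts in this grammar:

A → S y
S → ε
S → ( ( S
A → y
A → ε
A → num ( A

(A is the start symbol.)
A FIRST/FOLLOW conflict occurs when a non-terminal N has a nullable alternative N → β (β ⇒* ε) and another alternative N → α with FIRST(α) ∩ FOLLOW(N) ≠ ∅: on such a lookahead the parser cannot decide between expanding α and letting N vanish via β.

Nullable non-terminals: A, S.
FIRST sets used below: FIRST(S) = { '(', ε }

A: nullable alternative(s) A → ε; FOLLOW(A) = { $ }
  A → S y: FIRST \ {ε} = { '(', 'y' } — disjoint from FOLLOW(A)
  A → y: FIRST \ {ε} = { 'y' } — disjoint from FOLLOW(A)
  A → ε: FIRST \ {ε} = { } — this is the only nullable alternative, skip
  A → num ( A: FIRST \ {ε} = { 'num' } — disjoint from FOLLOW(A)

S: nullable alternative(s) S → ε; FOLLOW(S) = { 'y' }
  S → ε: FIRST \ {ε} = { } — this is the only nullable alternative, skip
  S → ( ( S: FIRST \ {ε} = { '(' } — disjoint from FOLLOW(S)

No FIRST/FOLLOW conflicts found.

Answer: No FIRST/FOLLOW conflicts.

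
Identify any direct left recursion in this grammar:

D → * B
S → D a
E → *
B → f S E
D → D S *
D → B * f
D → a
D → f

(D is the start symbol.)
D → * B: starts with '*'
S → D a: starts with D
E → *: starts with '*'
B → f S E: starts with f
D → D S *: LEFT RECURSIVE (starts with D)
D → B * f: starts with B
D → a: starts with a
D → f: starts with f

The grammar has direct left recursion on: D.

Answer: Yes, D is left-recursive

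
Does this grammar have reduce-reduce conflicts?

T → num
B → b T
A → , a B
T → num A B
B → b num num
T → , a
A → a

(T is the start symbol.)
No reduce-reduce conflicts

A reduce-reduce conflict occurs when an LR(0) state has two complete items [A → α .] and [B → β .] — both call for a reduction, and with no lookahead the parser cannot choose between them.

Augment with T' → T and build the canonical LR(0) collection (I0 = CLOSURE({[T' → . T]}), then GOTO on every symbol after a dot until no new states appear). It has 15 states:
  I0: { [T → . , a], [T → . num A B], [T → . num], [T' → . T] }  — shift
  I1: { [T → , . a] }  — shift
  I2: { [T' → T .] }  — accept
  I3: { [A → . , a B], [A → . a], [T → num . A B], [T → num .] }  — shift, reduce
  I4: { [A → , . a B] }  — shift
  I5: { [B → . b T], [B → . b num num], [T → num A . B] }  — shift
  I6: { [A → a .] }  — reduce
  I7: { [T → num A B .] }  — reduce
  I8: { [B → b . T], [B → b . num num], [T → . , a], [T → . num A B], [T → . num] }  — shift
  I9: { [B → b T .] }  — reduce
  I10: { [A → . , a B], [A → . a], [B → b num . num], [T → num . A B], [T → num .] }  — shift, reduce
  I11: { [B → b num num .] }  — reduce
  I12: { [A → , a . B], [B → . b T], [B → . b num num] }  — shift
  I13: { [A → , a B .] }  — reduce
  I14: { [T → , a .] }  — reduce

No state contains more than one complete item.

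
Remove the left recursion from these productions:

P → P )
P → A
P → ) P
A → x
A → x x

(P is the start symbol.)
P → A P'
P → ) P P'
P' → ) P'
P' → ε
A → x
A → x x

P is directly left-recursive. The standard transformation for
  A → A α₁ | ... | A α_m | β₁ | ... | β_n
is
  A  → β₁ A' | ... | β_n A'
  A' → α₁ A' | ... | α_m A' | ε

P → A becomes P → A P'
P → ) P becomes P → ) P P'
P → P ) becomes P' → ) P'
Add P' → ε

Productions for other non-terminals are unchanged:
  A → x
  A → x x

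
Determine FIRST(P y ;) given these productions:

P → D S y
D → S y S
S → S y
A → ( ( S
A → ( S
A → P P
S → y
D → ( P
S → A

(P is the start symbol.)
{ '(', 'y' }

FIRST sets of the non-terminals involved (from the grammar, by fixed-point iteration):
  FIRST(P) = { '(', 'y' }

To compute FIRST(P y ;), process the symbols left to right:
Symbol P is a non-terminal. Add FIRST(P) \ {ε} = { '(', 'y' }
P is not nullable (ε ∉ FIRST(P)), so stop here.
FIRST(P y ;) = { '(', 'y' }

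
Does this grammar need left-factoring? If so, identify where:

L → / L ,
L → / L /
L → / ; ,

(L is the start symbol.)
Left-factoring is needed when two productions for the same non-terminal
share a common prefix on the right-hand side.

Productions for L:
  L → / L ,
  L → / L /
  L → / ; ,

Found common prefix '/' in productions for L

Answer: Yes, L has productions with common prefix '/'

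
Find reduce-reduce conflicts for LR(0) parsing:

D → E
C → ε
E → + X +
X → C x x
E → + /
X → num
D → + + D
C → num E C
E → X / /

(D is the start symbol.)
Yes — I6: [C → .] vs [X → num .]

Augment with D' → D and build the canonical LR(0) collection (I0 = CLOSURE({[D' → . D]}), then GOTO on every symbol after a dot until no new states appear). It has 20 states:
  I0: { [C → . num E C], [C → .], [D → . + + D], [D → . E], [D' → . D], [E → . + /], [E → . + X +], [E → . X / /], [X → . C x x], [X → . num] }  — shift, reduce
  I1: { [C → . num E C], [C → .], [D → + . + D], [E → + . /], [E → + . X +], [X → . C x x], [X → . num] }  — shift, reduce
  I2: { [X → C . x x] }  — shift
  I3: { [D' → D .] }  — accept
  I4: { [D → E .] }  — reduce
  I5: { [E → X . / /] }  — shift
  I6: { [C → . num E C], [C → .], [C → num . E C], [E → . + /], [E → . + X +], [E → . X / /], [X → . C x x], [X → . num], [X → num .] }  — shift, 2 reduces
  I7: { [C → . num E C], [C → .], [E → + . /], [E → + . X +], [X → . C x x], [X → . num] }  — shift, reduce
  I8: { [C → . num E C], [C → .], [C → num E . C] }  — shift, reduce
  I9: { [C → num E C .] }  — reduce
  I10: { [C → . num E C], [C → .], [C → num . E C], [E → . + /], [E → . + X +], [E → . X / /], [X → . C x x], [X → . num] }  — shift, reduce
  I11: { [E → + / .] }  — reduce
  I12: { [E → + X . +] }  — shift
  I13: { [E → + X + .] }  — reduce
  I14: { [E → X / . /] }  — shift
  I15: { [E → X / / .] }  — reduce
  I16: { [X → C x . x] }  — shift
  I17: { [X → C x x .] }  — reduce
  I18: { [C → . num E C], [C → .], [D → + + . D], [D → . + + D], [D → . E], [E → . + /], [E → . + X +], [E → . X / /], [X → . C x x], [X → . num] }  — shift, reduce
  I19: { [D → + + D .] }  — reduce

I6 contains complete items [C → .], [X → num .] — reduce-reduce conflict.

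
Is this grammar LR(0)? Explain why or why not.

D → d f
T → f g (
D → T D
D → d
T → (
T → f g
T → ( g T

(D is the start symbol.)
No. Shift-reduce conflict between [T → ( .] and [T → ( . g T]

A grammar is LR(0) if no state in the canonical LR(0) collection has:
  - both a shift item (dot before a terminal) and a complete item (shift-reduce conflict), or
  - two or more complete items (reduce-reduce conflict; the accept item [D' → D .] counts as a complete item here).

Augment with D' → D and build the canonical LR(0) collection (I0 = CLOSURE({[D' → . D]}), then GOTO on every symbol after a dot until no new states appear). It has 12 states:
  I0: { [D → . T D], [D → . d f], [D → . d], [D' → . D], [T → . ( g T], [T → . (], [T → . f g (], [T → . f g] }  — shift
  I1: { [T → ( . g T], [T → ( .] }  — shift, reduce
  I2: { [D' → D .] }  — accept
  I3: { [D → . T D], [D → . d f], [D → . d], [D → T . D], [T → . ( g T], [T → . (], [T → . f g (], [T → . f g] }  — shift
  I4: { [D → d . f], [D → d .] }  — shift, reduce
  I5: { [T → f . g (], [T → f . g] }  — shift
  I6: { [T → f g . (], [T → f g .] }  — shift, reduce
  I7: { [T → f g ( .] }  — reduce
  I8: { [D → d f .] }  — reduce
  I9: { [D → T D .] }  — reduce
  I10: { [T → ( g . T], [T → . ( g T], [T → . (], [T → . f g (], [T → . f g] }  — shift
  I11: { [T → ( g T .] }  — reduce

Conflict in state I1:
  Shift-reduce conflict between [T → ( .] and [T → ( . g T]
So the grammar is NOT LR(0).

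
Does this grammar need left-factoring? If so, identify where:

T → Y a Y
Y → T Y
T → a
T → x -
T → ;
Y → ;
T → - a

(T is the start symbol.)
No, left-factoring is not needed

Left-factoring is needed when two productions for the same non-terminal
share a common prefix on the right-hand side.

Productions for T:
  T → Y a Y
  T → a
  T → x -
  T → ;
  T → - a
Productions for Y:
  Y → T Y
  Y → ;

No common prefixes found.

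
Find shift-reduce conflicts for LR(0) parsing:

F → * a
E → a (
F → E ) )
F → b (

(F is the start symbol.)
No shift-reduce conflicts

A shift-reduce conflict occurs when an LR(0) state has both:
  - a complete (reduce) item [A → α .] (dot at the end), and
  - a shift item [B → β . c γ] (dot before a terminal).

Augment with F' → F and build the canonical LR(0) collection (I0 = CLOSURE({[F' → . F]}), then GOTO on every symbol after a dot until no new states appear). It has 11 states:
  I0: { [E → . a (], [F → . * a], [F → . E ) )], [F → . b (], [F' → . F] }  — shift
  I1: { [F → * . a] }  — shift
  I2: { [F → E . ) )] }  — shift
  I3: { [F' → F .] }  — accept
  I4: { [E → a . (] }  — shift
  I5: { [F → b . (] }  — shift
  I6: { [F → b ( .] }  — reduce
  I7: { [E → a ( .] }  — reduce
  I8: { [F → E ) . )] }  — shift
  I9: { [F → E ) ) .] }  — reduce
  I10: { [F → * a .] }  — reduce

No state contains both a complete item and a shift item.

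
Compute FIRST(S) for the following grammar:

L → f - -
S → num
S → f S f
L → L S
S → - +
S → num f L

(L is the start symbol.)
From S → num:
  - num is a terminal: add 'num' and stop
From S → f S f:
  - f is a terminal: add 'f' and stop
From S → - +:
  - '-' is a terminal: add '-' and stop
From S → num f L:
  - num is a terminal: add 'num' and stop

Collecting: FIRST(S) = { '-', 'f', 'num' }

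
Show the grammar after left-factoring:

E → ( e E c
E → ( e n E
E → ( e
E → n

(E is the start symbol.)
E → ( e E'
E' → E c
E' → n E
E' → ε
E → n

Left-factoring transforms A → αβ₁ | αβ₂ into A → αA' and A' → β₁ | β₂
(α is the longest common prefix among the alternatives). Repeat until
no nonterminal has two alternatives with a common prefix.

Round 1: E has alternatives sharing prefix '( e'. Introduce E': E → ( e E'
  Add: E' → E c
  Add: E' → n E
  Add: E' → ε

No remaining common prefixes — done.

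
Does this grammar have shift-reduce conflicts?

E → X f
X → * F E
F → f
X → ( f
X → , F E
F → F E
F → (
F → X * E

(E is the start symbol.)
Yes — I7: [F → ( .] vs [X → ( . f]

Augment with E' → E and build the canonical LR(0) collection (I0 = CLOSURE({[E' → . E]}), then GOTO on every symbol after a dot until no new states appear). It has 17 states:
  I0: { [E → . X f], [E' → . E], [X → . ( f], [X → . * F E], [X → . , F E] }  — shift
  I1: { [X → ( . f] }  — shift
  I2: { [F → . (], [F → . F E], [F → . X * E], [F → . f], [X → * . F E], [X → . ( f], [X → . * F E], [X → . , F E] }  — shift
  I3: { [F → . (], [F → . F E], [F → . X * E], [F → . f], [X → , . F E], [X → . ( f], [X → . * F E], [X → . , F E] }  — shift
  I4: { [E' → E .] }  — accept
  I5: { [E → X . f] }  — shift
  I6: { [E → X f .] }  — reduce
  I7: { [F → ( .], [X → ( . f] }  — shift, reduce
  I8: { [E → . X f], [F → F . E], [X → , F . E], [X → . ( f], [X → . * F E], [X → . , F E] }  — shift
  I9: { [F → X . * E] }  — shift
  I10: { [F → f .] }  — reduce
  I11: { [E → . X f], [F → X * . E], [X → . ( f], [X → . * F E], [X → . , F E] }  — shift
  I12: { [F → X * E .] }  — reduce
  I13: { [F → F E .], [X → , F E .] }  — 2 reduces
  I14: { [X → ( f .] }  — reduce
  I15: { [E → . X f], [F → F . E], [X → * F . E], [X → . ( f], [X → . * F E], [X → . , F E] }  — shift
  I16: { [F → F E .], [X → * F E .] }  — 2 reduces

I7 contains reduce item [F → ( .] and shift item [X → ( . f] — shift-reduce conflict.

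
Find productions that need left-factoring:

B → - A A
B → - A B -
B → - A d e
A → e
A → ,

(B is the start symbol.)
Left-factoring is needed when two productions for the same non-terminal
share a common prefix on the right-hand side.

Productions for B:
  B → - A A
  B → - A B -
  B → - A d e
Productions for A:
  A → e
  A → ,

Found common prefix '- A' in productions for B

Answer: Yes, B has productions with common prefix '- A'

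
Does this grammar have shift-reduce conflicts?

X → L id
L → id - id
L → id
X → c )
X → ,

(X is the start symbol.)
A shift-reduce conflict occurs when an LR(0) state has both:
  - a complete (reduce) item [A → α .] (dot at the end), and
  - a shift item [B → β . c γ] (dot before a terminal).

Augment with X' → X and build the canonical LR(0) collection (I0 = CLOSURE({[X' → . X]}), then GOTO on every symbol after a dot until no new states appear). It has 10 states:
  I0: { [L → . id - id], [L → . id], [X → . ,], [X → . L id], [X → . c )], [X' → . X] }  — shift
  I1: { [X → , .] }  — reduce
  I2: { [X → L . id] }  — shift
  I3: { [X' → X .] }  — accept
  I4: { [X → c . )] }  — shift
  I5: { [L → id . - id], [L → id .] }  — shift, reduce
  I6: { [L → id - . id] }  — shift
  I7: { [L → id - id .] }  — reduce
  I8: { [X → c ) .] }  — reduce
  I9: { [X → L id .] }  — reduce

I5 contains reduce item [L → id .] and shift item [L → id . - id] — shift-reduce conflict.

Answer: Yes — I5: [L → id .] vs [L → id . - id]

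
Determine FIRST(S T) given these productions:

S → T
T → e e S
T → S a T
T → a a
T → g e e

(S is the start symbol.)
{ 'a', 'e', 'g' }

FIRST sets of the non-terminals involved (from the grammar, by fixed-point iteration):
  FIRST(S) = { 'a', 'e', 'g' }

To compute FIRST(S T), process the symbols left to right:
Symbol S is a non-terminal. Add FIRST(S) \ {ε} = { 'a', 'e', 'g' }
S is not nullable (ε ∉ FIRST(S)), so stop here.
FIRST(S T) = { 'a', 'e', 'g' }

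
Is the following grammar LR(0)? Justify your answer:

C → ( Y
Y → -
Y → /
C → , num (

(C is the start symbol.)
A grammar is LR(0) if no state in the canonical LR(0) collection has:
  - both a shift item (dot before a terminal) and a complete item (shift-reduce conflict), or
  - two or more complete items (reduce-reduce conflict; the accept item [C' → C .] counts as a complete item here).

Augment with C' → C and build the canonical LR(0) collection (I0 = CLOSURE({[C' → . C]}), then GOTO on every symbol after a dot until no new states appear). It has 9 states:
  I0: { [C → . ( Y], [C → . , num (], [C' → . C] }  — shift
  I1: { [C → ( . Y], [Y → . -], [Y → . /] }  — shift
  I2: { [C → , . num (] }  — shift
  I3: { [C' → C .] }  — accept
  I4: { [C → , num . (] }  — shift
  I5: { [C → , num ( .] }  — reduce
  I6: { [Y → - .] }  — reduce
  I7: { [Y → / .] }  — reduce
  I8: { [C → ( Y .] }  — reduce

Every state is either a pure shift/goto state or contains exactly one complete item and nothing to shift — no conflicts. The grammar is LR(0).

Answer: Yes, the grammar is LR(0)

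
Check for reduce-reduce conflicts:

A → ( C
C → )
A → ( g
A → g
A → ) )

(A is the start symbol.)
No reduce-reduce conflicts

A reduce-reduce conflict occurs when an LR(0) state has two complete items [A → α .] and [B → β .] — both call for a reduction, and with no lookahead the parser cannot choose between them.

Augment with A' → A and build the canonical LR(0) collection (I0 = CLOSURE({[A' → . A]}), then GOTO on every symbol after a dot until no new states appear). It has 9 states:
  I0: { [A → . ( C], [A → . ( g], [A → . ) )], [A → . g], [A' → . A] }  — shift
  I1: { [A → ( . C], [A → ( . g], [C → . )] }  — shift
  I2: { [A → ) . )] }  — shift
  I3: { [A' → A .] }  — accept
  I4: { [A → g .] }  — reduce
  I5: { [A → ) ) .] }  — reduce
  I6: { [C → ) .] }  — reduce
  I7: { [A → ( C .] }  — reduce
  I8: { [A → ( g .] }  — reduce

No state contains more than one complete item.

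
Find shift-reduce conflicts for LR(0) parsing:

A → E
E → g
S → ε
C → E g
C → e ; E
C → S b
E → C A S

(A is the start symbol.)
A shift-reduce conflict occurs when an LR(0) state has both:
  - a complete (reduce) item [A → α .] (dot at the end), and
  - a shift item [B → β . c γ] (dot before a terminal).

Augment with A' → A and build the canonical LR(0) collection (I0 = CLOSURE({[A' → . A]}), then GOTO on every symbol after a dot until no new states appear). It has 13 states:
  I0: { [A → . E], [A' → . A], [C → . E g], [C → . S b], [C → . e ; E], [E → . C A S], [E → . g], [S → .] }  — shift, reduce
  I1: { [A' → A .] }  — accept
  I2: { [A → . E], [C → . E g], [C → . S b], [C → . e ; E], [E → . C A S], [E → . g], [E → C . A S], [S → .] }  — shift, reduce
  I3: { [A → E .], [C → E . g] }  — shift, reduce
  I4: { [C → S . b] }  — shift
  I5: { [C → e . ; E] }  — shift
  I6: { [E → g .] }  — reduce
  I7: { [C → . E g], [C → . S b], [C → . e ; E], [C → e ; . E], [E → . C A S], [E → . g], [S → .] }  — shift, reduce
  I8: { [C → E . g], [C → e ; E .] }  — shift, reduce
  I9: { [C → E g .] }  — reduce
  I10: { [C → S b .] }  — reduce
  I11: { [E → C A . S], [S → .] }  — reduce
  I12: { [E → C A S .] }  — reduce

I0 contains reduce item [S → .] and shift items [C → . e ; E], [E → . g] — shift-reduce conflict.
I2 contains reduce item [S → .] and shift items [C → . e ; E], [E → . g] — shift-reduce conflict.
I3 contains reduce item [A → E .] and shift item [C → E . g] — shift-reduce conflict.
I7 contains reduce item [S → .] and shift items [C → . e ; E], [E → . g] — shift-reduce conflict.
I8 contains reduce item [C → e ; E .] and shift item [C → E . g] — shift-reduce conflict.

Answer: Yes — I0: [S → .] vs [C → . e ; E]; I2: [S → .] vs [C → . e ; E]; I3: [A → E .] vs [C → E . g]; I7: [S → .] vs [C → . e ; E]; I8: [C → e ; E .] vs [C → E . g]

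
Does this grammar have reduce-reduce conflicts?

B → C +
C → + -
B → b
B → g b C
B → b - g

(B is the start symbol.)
Augment with B' → B and build the canonical LR(0) collection (I0 = CLOSURE({[B' → . B]}), then GOTO on every symbol after a dot until no new states appear). It has 12 states:
  I0: { [B → . C +], [B → . b - g], [B → . b], [B → . g b C], [B' → . B], [C → . + -] }  — shift
  I1: { [C → + . -] }  — shift
  I2: { [B' → B .] }  — accept
  I3: { [B → C . +] }  — shift
  I4: { [B → b . - g], [B → b .] }  — shift, reduce
  I5: { [B → g . b C] }  — shift
  I6: { [B → g b . C], [C → . + -] }  — shift
  I7: { [B → g b C .] }  — reduce
  I8: { [B → b - . g] }  — shift
  I9: { [B → b - g .] }  — reduce
  I10: { [B → C + .] }  — reduce
  I11: { [C → + - .] }  — reduce

No state contains more than one complete item.

Answer: No reduce-reduce conflicts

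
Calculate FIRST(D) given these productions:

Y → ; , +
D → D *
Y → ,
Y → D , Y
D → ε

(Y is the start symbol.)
{ '*', ε }

To compute FIRST(D), examine every production with D on the left-hand side, reading each right-hand side left to right until a non-nullable symbol is reached.

From D → D *:
  - D is the symbol being defined: contributes nothing new
    D is nullable, so continue to the next symbol
  - '*' is a terminal: add '*' and stop
From D → ε:
  - ε-production, so ε ∈ FIRST(D)

Collecting: FIRST(D) = { '*', ε }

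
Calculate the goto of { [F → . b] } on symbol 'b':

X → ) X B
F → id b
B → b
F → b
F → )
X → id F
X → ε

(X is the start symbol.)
{ [F → b .] }

GOTO(I, 'b') = CLOSURE({ [A → αX.β] : [A → α.Xβ] ∈ I, X = 'b' })

Items with dot before 'b', with the dot advanced:
  [F → . b] → [F → b .]
Closure adds nothing (no advanced item has the dot before a non-terminal).

GOTO = { [F → b .] }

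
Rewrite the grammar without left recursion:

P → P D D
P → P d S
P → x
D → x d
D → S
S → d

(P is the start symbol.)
P → x P'
P' → D D P'
P' → d S P'
P' → ε
D → x d
D → S
S → d

P is directly left-recursive. The standard transformation for
  A → A α₁ | ... | A α_m | β₁ | ... | β_n
is
  A  → β₁ A' | ... | β_n A'
  A' → α₁ A' | ... | α_m A' | ε

P → x becomes P → x P'
P → P D D becomes P' → D D P'
P → P d S becomes P' → d S P'
Add P' → ε

Productions for other non-terminals are unchanged:
  D → x d
  D → S
  S → d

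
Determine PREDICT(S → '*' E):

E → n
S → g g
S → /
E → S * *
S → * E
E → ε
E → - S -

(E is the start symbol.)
PREDICT(S → '*' E) = (FIRST(RHS) \ {ε}) ∪ (FOLLOW(S) if ε ∈ FIRST(RHS), i.e. RHS ⇒* ε)
FIRST('*' E) = { '*' }
ε ∉ FIRST('*' E), so FOLLOW(S) is not added.
PREDICT(S → '*' E) = { '*' }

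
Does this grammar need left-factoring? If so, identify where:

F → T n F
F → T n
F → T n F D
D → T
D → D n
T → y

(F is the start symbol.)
Yes, F has productions with common prefix 'T n'

Left-factoring is needed when two productions for the same non-terminal
share a common prefix on the right-hand side.

Productions for F:
  F → T n F
  F → T n
  F → T n F D
Productions for D:
  D → T
  D → D n

Found common prefix 'T n' in productions for F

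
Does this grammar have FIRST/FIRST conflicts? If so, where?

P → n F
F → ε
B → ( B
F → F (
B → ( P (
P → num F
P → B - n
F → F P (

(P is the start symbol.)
FIRST sets of the non-terminals at (or reachable through a nullable prefix from) the front of some alternative:
  FIRST(B) = { '(' }
  FIRST(F) = { '(', 'n', 'num', ε }
  FIRST(P) = { '(', 'n', 'num' }

Productions for P:
  P → n F: FIRST = { 'n' }
  P → num F: FIRST = { 'num' }
  P → B - n: FIRST = { '(' }
Productions for F:
  F → ε: FIRST = { ε }
  F → F (: FIRST = { '(', 'n', 'num' }
  F → F P (: FIRST = { '(', 'n', 'num' }
Productions for B:
  B → ( B: FIRST = { '(' }
  B → ( P (: FIRST = { '(' }

Conflict for F: F → F ( and F → F P (
  Overlap: { '(', 'n', 'num' }
Conflict for B: B → ( B and B → ( P (
  Overlap: { '(' }

Answer: Yes. F → F '(' / F → F P '(' on { '(', 'n', 'num' }; B → '(' B / B → '(' P '(' on { '(' }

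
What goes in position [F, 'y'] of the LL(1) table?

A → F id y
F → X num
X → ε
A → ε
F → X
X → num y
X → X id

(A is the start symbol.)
Empty (error entry)

To find M[F, 'y'], we find productions for F where 'y' is in the predict set (PREDICT(N → α) = (FIRST(α) \ {ε}) ∪ (FOLLOW(N) if α ⇒* ε)).

Relevant sets:
  FIRST(X) = { 'id', 'num', ε }
  FOLLOW(F) = { 'id' }

F → X num: PREDICT = { 'id', 'num' }
F → X: PREDICT = { 'id', 'num' }

M[F, 'y'] is empty (no production applies)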